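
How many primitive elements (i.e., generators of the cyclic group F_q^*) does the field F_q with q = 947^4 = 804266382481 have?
There are φ(804266382480) = 188026675200 primitive elements

F_q^* is cyclic of order q - 1 = 804266382480. A cyclic group of order m has exactly φ(m) generators. Here m = 804266382480 = 2^4 · 3 · 5 · 11 · 43 · 79 · 89681, so the number of primitive elements is φ(804266382480) = 188026675200.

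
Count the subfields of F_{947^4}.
F_{947^4} has 3 subfields

The subfields of F_{p^n} are exactly the fields F_{p^d} for d | n (each is the fixed field of the unique index-d subgroup of Gal(F_{p^n}/F_p) ≅ Z/nZ). The divisors of n = 4 are {1, 2, 4}, giving 3 subfields: F_{947^1}, F_{947^2}, F_{947^4}.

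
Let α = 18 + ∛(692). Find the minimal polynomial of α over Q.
m_α(x) = x^3 - 54x^2 + 972x - 6524

Set β = α - 18 = ∛(692), so β^3 = 692. Then (α - 18)^3 - 692 = 0, i.e. α is a root of g(x) = (x - 18)^3 - 692 = x^3 - 54x^2 + 972x - 6524. Since g(x) = h(x - 18) where h(x) = x^3 - 692, and h is irreducible over Q (because 692 is not a perfect cube, so h has no rational root, and a monic cubic with no rational root is irreducible), g is also irreducible (irreducibility is preserved under the substitution x → x - 18). Hence m_α(x) = x^3 - 54x^2 + 972x - 6524.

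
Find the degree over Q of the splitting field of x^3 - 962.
[K : Q] = 6

The roots of x^3 - 962 are ∛962, ω∛962, ω^2∛962 where ω = e^(2πi/3) is a primitive cube root of unity, so K = Q(∛962, ω). Now [Q(∛962):Q] = 3 (since 962 is not a perfect cube, x^3 - 962 is irreducible) and [Q(ω):Q] = 2. Both 2 and 3 divide [K:Q], and [K:Q] ≤ 3·2 = 6, so [K:Q] = 6. (Equivalently: Q(∛962) ⊂ R but ω ∉ R, so [K : Q(∛962)] = 2.)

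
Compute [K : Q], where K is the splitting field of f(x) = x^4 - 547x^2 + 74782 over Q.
[K : Q] = 4

Solving the quadratic in x^2: x^2 = (547 ± √(547^2 - 4·74782))/2 = (547 ± √81)/2 = (547 ± 9)/2, giving x^2 = 278 or x^2 = 269. So f(x) = (x^2 - 278)(x^2 - 269) and the roots of f are ±√278, ±√269. Hence the splitting field is K = Q(√278, √269). Since 278 and 269 are distinct squarefree integers > 1, their product 74782 is not a perfect square, so √269 ∉ Q(√278). By the tower law [K:Q] = [Q(√278,√269):Q(√278)] · [Q(√278):Q] = 2 · 2 = 4.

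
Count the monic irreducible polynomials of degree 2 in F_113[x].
There are 6328 monic irreducible polynomials of degree 2 over F_113

Each element of F_{113^2} that lies in no proper subfield is a root of exactly one monic irreducible of degree 2 over F_113, and each such polynomial has 2 distinct roots in F_{113^2}. By Möbius inversion the count is N_113(2) = (1/2) Σ_{d|2} μ(2/d) · 113^d = (1/2)(μ(2)·113^1 + μ(1)·113^2) = 12656/2 = 6328.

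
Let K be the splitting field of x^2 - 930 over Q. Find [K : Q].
[K : Q] = 2

f(x) = x^2 - 930 factors as (x - √930)(x + √930). The splitting field is K = Q(√930). Since 930 is squarefree and > 1, it is not a perfect square, so x^2 - 930 is irreducible over Q and [Q(√930) : Q] = 2. Hence [K : Q] = 2.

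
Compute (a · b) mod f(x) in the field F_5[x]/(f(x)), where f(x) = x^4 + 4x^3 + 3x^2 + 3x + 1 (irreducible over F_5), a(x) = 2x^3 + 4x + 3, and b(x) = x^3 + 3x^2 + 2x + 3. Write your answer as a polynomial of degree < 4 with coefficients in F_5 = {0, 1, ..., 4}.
a · b ≡ x^3 + x^2 + 4 (mod f(x))

Multiply in F_5[x]: a(x)·b(x) = (2x^3 + 4x + 3)·(x^3 + 3x^2 + 2x + 3) = 2x^6 + x^5 + 3x^4 + x^3 + 2x^2 + 3x + 4. This has degree ≥ 4, so divide by f(x) over F_5: 2x^6 + x^5 + 3x^4 + x^3 + 2x^2 + 3x + 4 = (2x^2 + 3x)·(x^4 + 4x^3 + 3x^2 + 3x + 1) + (x^3 + x^2 + 4). Hence a·b ≡ x^3 + x^2 + 4 (mod f). (F_5[x]/(f) is a field with 5^4 = 625 elements since f is irreducible of degree 4.)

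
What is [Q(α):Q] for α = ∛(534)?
[Q(α):Q] = 3

The minimal polynomial of α is x^3 - 534, irreducible over Q since 534 is not a perfect cube (so x^3 - 534 has no rational root). Hence [Q(α):Q] = deg(m_α) = 3.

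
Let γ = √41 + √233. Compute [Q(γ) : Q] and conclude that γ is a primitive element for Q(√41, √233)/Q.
[Q(γ) : Q] = 4 (equivalently, Q(γ) = Q(√41, √233))

Obviously Q(γ) ⊆ Q(√41, √233), and [Q(√41, √233):Q] = 4 (since 41, 233 are distinct squarefree integers > 1 with 9553 not a perfect square). To show equality we compute the minimal polynomial of γ. From γ = √41 + √233: γ^2 = 41 + 2√(9553) + 233 = 274 + 2√(9553), so γ^2 - 274 = 2√(9553); squaring, (γ^2 - 274)^2 = 4·9553, i.e. γ^4 - 548γ^2 + 75076 - 38212 = 0, i.e. γ^4 - 548γ^2 + 36864 = 0. So γ is a root of x^4 - 548x^2 + 36864. This polynomial is irreducible over Q: it has no rational root (each ±√41 ± √233 is irrational), and any factorization into two quadratics over Q would force √(9553) ∈ Q (pairing opposite roots) or √41, √233 ∈ Q (other pairings), all impossible. Hence [Q(γ):Q] = 4 = [Q(√41, √233):Q], so Q(γ) = Q(√41, √233).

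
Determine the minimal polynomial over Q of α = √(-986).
m_α(x) = x^2 + 986

α satisfies α^2 + 986 = 0, so x^2 + 986 annihilates α. Since d = -986 is squarefree and ≠ 1, it is not a perfect square in Q, so x^2 + 986 has no rational root and is therefore irreducible over Q (a degree-2 polynomial over a field is irreducible iff it has no root). Hence m_α(x) = x^2 + 986.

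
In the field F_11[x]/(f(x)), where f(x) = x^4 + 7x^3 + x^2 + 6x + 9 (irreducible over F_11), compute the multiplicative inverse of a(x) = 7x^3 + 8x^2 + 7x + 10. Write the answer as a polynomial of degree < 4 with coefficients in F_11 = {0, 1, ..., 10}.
a(x)^(-1) ≡ 5x^3 + 5x^2 + 10x + 3 (mod f(x))

Since f is irreducible over F_11, F_11[x]/(f) is a field and a(x) ≠ 0 has an inverse. Apply the extended Euclidean algorithm to f(x) and a(x) in F_11[x]: f(x) = (8x + 6)·a(x) + (7x^2 + 5x + 4);  a(x) = (x + 2)·(7x^2 + 5x + 4) + (4x + 2);  (7x^2 + 5x + 4) = (10x + 10)·(4x + 2) + (6). The last nonzero remainder is the constant 6 = gcd(f, a) in F_11. Back-substituting through the division chain expresses 6 = s(x)·a(x) + t(x)·f(x) with s(x) ≡ 8x^3 + 8x^2 + 5x + 7 (mod f), so (8x^3 + 8x^2 + 5x + 7)·a(x) ≡ 6 (mod f). Multiplying by 6^(-1) ≡ 2 in F_11 gives a(x)^(-1) ≡ 2·(8x^3 + 8x^2 + 5x + 7) ≡ 5x^3 + 5x^2 + 10x + 3 (mod f). Check: (7x^3 + 8x^2 + 7x + 10)·(5x^3 + 5x^2 + 10x + 3) = 2x^6 + 9x^5 + 2x^4 + 10x^3 + x^2 + 8 ≡ 1 (mod x^4 + 7x^3 + x^2 + 6x + 9).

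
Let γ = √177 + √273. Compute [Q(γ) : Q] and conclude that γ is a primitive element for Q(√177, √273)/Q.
[Q(γ) : Q] = 4 (equivalently, Q(γ) = Q(√177, √273))

Obviously Q(γ) ⊆ Q(√177, √273), and [Q(√177, √273):Q] = 4 (since 177, 273 are distinct squarefree integers > 1 with 48321 not a perfect square). To show equality we compute the minimal polynomial of γ. From γ = √177 + √273: γ^2 = 177 + 2√(48321) + 273 = 450 + 2√(48321), so γ^2 - 450 = 2√(48321); squaring, (γ^2 - 450)^2 = 4·48321, i.e. γ^4 - 900γ^2 + 202500 - 193284 = 0, i.e. γ^4 - 900γ^2 + 9216 = 0. So γ is a root of x^4 - 900x^2 + 9216. This polynomial is irreducible over Q: it has no rational root (each ±√177 ± √273 is irrational), and any factorization into two quadratics over Q would force √(48321) ∈ Q (pairing opposite roots) or √177, √273 ∈ Q (other pairings), all impossible. Hence [Q(γ):Q] = 4 = [Q(√177, √273):Q], so Q(γ) = Q(√177, √273).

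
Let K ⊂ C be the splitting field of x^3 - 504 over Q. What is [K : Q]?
[K : Q] = 6

The roots of x^3 - 504 are ∛504, ω∛504, ω^2∛504 where ω = e^(2πi/3) is a primitive cube root of unity, so K = Q(∛504, ω). Now [Q(∛504):Q] = 3 (since 504 is not a perfect cube, x^3 - 504 is irreducible) and [Q(ω):Q] = 2. Both 2 and 3 divide [K:Q], and [K:Q] ≤ 3·2 = 6, so [K:Q] = 6. (Equivalently: Q(∛504) ⊂ R but ω ∉ R, so [K : Q(∛504)] = 2.)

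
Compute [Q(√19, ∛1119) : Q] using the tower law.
[Q(√19, ∛1119) : Q] = 6

Let L = Q(√19, ∛1119). Since Q(√19) ⊂ L and [Q(√19):Q] = 2, the tower law gives 2 | [L:Q]. Likewise Q(∛1119) ⊂ L with [Q(∛1119):Q] = 3 (because 1119 is not a perfect cube), so 3 | [L:Q]. As gcd(2,3) = 1, [L:Q] is divisible by 6. Conversely L is generated over Q by √19 and ∛1119, so [L:Q] ≤ 2·3 = 6. Therefore [Q(√19, ∛1119) : Q] = 6.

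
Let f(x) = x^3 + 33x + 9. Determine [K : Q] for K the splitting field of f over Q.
[K : Q] = 6

By the rational root test, any rational root of the monic integer polynomial f(x) = x^3 + 33x + 9 must be an integer dividing the constant term 9, i.e. one of ±{1, 3, 9}. Evaluating: f(1) = 43, f(-1) = -25, f(3) = 135, f(-3) = -117, f(9) = 1035, f(-9) = -1017; none is 0, so f has no rational root and is therefore irreducible over Q (a cubic with no linear factor over a field is irreducible). For an irreducible cubic, the Galois group is A_3 or S_3 according as the discriminant disc(f) = -4a^3 - 27b^2 = -4·(33)^3 - 27·(9)^2 = -145935 is or is not a square in Q. Here disc(f) = -145935 is not a perfect square in Q, so the Galois group of f over Q is not contained in A_3 and must be all of S_3. The splitting field has degree |S_3| = 6 over Q, so [K : Q] = 6.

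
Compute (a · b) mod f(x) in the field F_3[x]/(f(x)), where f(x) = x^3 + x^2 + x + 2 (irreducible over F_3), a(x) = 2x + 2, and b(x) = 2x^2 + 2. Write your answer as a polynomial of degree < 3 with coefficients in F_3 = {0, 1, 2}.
a · b ≡ 2 (mod f(x))

Multiply in F_3[x]: a(x)·b(x) = (2x + 2)·(2x^2 + 2) = x^3 + x^2 + x + 1. This has degree ≥ 3, so divide by f(x) over F_3: x^3 + x^2 + x + 1 = (1)·(x^3 + x^2 + x + 2) + (2). Hence a·b ≡ 2 (mod f). (F_3[x]/(f) is a field with 3^3 = 27 elements since f is irreducible of degree 3.)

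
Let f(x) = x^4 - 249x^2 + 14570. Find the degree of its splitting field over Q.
[K : Q] = 4

Solving the quadratic in x^2: x^2 = (249 ± √(249^2 - 4·14570))/2 = (249 ± √3721)/2 = (249 ± 61)/2, giving x^2 = 155 or x^2 = 94. So f(x) = (x^2 - 155)(x^2 - 94) and the roots of f are ±√155, ±√94. Hence the splitting field is K = Q(√155, √94). Since 155 and 94 are distinct squarefree integers > 1, their product 14570 is not a perfect square, so √94 ∉ Q(√155). By the tower law [K:Q] = [Q(√155,√94):Q(√155)] · [Q(√155):Q] = 2 · 2 = 4.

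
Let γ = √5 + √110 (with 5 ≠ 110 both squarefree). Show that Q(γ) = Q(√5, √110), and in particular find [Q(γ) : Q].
[Q(γ) : Q] = 4 (equivalently, Q(γ) = Q(√5, √110))

Obviously Q(γ) ⊆ Q(√5, √110), and [Q(√5, √110):Q] = 4 (since 5, 110 are distinct squarefree integers > 1 with 550 not a perfect square). To show equality we compute the minimal polynomial of γ. From γ = √5 + √110: γ^2 = 5 + 2√(550) + 110 = 115 + 2√(550), so γ^2 - 115 = 2√(550); squaring, (γ^2 - 115)^2 = 4·550, i.e. γ^4 - 230γ^2 + 13225 - 2200 = 0, i.e. γ^4 - 230γ^2 + 11025 = 0. So γ is a root of x^4 - 230x^2 + 11025. This polynomial is irreducible over Q: it has no rational root (each ±√5 ± √110 is irrational), and any factorization into two quadratics over Q would force √(550) ∈ Q (pairing opposite roots) or √5, √110 ∈ Q (other pairings), all impossible. Hence [Q(γ):Q] = 4 = [Q(√5, √110):Q], so Q(γ) = Q(√5, √110).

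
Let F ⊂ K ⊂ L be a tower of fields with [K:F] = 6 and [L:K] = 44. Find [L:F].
[L:F] = 264

The tower law says that for any tower of field extensions F ⊂ K ⊂ L with finite degrees, [L:F] = [L:K] · [K:F]. Here this gives [L:F] = 44 · 6 = 264.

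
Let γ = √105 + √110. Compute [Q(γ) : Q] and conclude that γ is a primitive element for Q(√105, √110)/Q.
[Q(γ) : Q] = 4 (equivalently, Q(γ) = Q(√105, √110))

Obviously Q(γ) ⊆ Q(√105, √110), and [Q(√105, √110):Q] = 4 (since 105, 110 are distinct squarefree integers > 1 with 11550 not a perfect square). To show equality we compute the minimal polynomial of γ. From γ = √105 + √110: γ^2 = 105 + 2√(11550) + 110 = 215 + 2√(11550), so γ^2 - 215 = 2√(11550); squaring, (γ^2 - 215)^2 = 4·11550, i.e. γ^4 - 430γ^2 + 46225 - 46200 = 0, i.e. γ^4 - 430γ^2 + 25 = 0. So γ is a root of x^4 - 430x^2 + 25. This polynomial is irreducible over Q: it has no rational root (each ±√105 ± √110 is irrational), and any factorization into two quadratics over Q would force √(11550) ∈ Q (pairing opposite roots) or √105, √110 ∈ Q (other pairings), all impossible. Hence [Q(γ):Q] = 4 = [Q(√105, √110):Q], so Q(γ) = Q(√105, √110).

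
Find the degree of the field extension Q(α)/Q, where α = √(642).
[Q(α):Q] = 2

[Q(α):Q] equals the degree of the minimal polynomial of α. Here α^2 = 642 and x^2 - 642 is irreducible (d = 642 is squarefree, ≠ 1, hence not a square), so deg(m_α) = 2. Thus [Q(α):Q] = 2.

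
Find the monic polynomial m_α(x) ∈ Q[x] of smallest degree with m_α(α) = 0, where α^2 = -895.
m_α(x) = x^2 + 895

α satisfies α^2 + 895 = 0, so x^2 + 895 annihilates α. Since d = -895 is squarefree and ≠ 1, it is not a perfect square in Q, so x^2 + 895 has no rational root and is therefore irreducible over Q (a degree-2 polynomial over a field is irreducible iff it has no root). Hence m_α(x) = x^2 + 895.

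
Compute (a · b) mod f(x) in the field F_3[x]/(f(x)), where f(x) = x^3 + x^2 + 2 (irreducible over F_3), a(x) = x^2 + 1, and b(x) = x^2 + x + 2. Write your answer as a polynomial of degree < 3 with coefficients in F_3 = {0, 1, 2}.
a · b ≡ 2x + 2 (mod f(x))

Multiply in F_3[x]: a(x)·b(x) = (x^2 + 1)·(x^2 + x + 2) = x^4 + x^3 + x + 2. This has degree ≥ 3, so divide by f(x) over F_3: x^4 + x^3 + x + 2 = (x)·(x^3 + x^2 + 2) + (2x + 2). Hence a·b ≡ 2x + 2 (mod f). (F_3[x]/(f) is a field with 3^3 = 27 elements since f is irreducible of degree 3.)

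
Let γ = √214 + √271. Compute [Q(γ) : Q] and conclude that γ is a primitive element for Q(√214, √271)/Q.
[Q(γ) : Q] = 4 (equivalently, Q(γ) = Q(√214, √271))

Obviously Q(γ) ⊆ Q(√214, √271), and [Q(√214, √271):Q] = 4 (since 214, 271 are distinct squarefree integers > 1 with 57994 not a perfect square). To show equality we compute the minimal polynomial of γ. From γ = √214 + √271: γ^2 = 214 + 2√(57994) + 271 = 485 + 2√(57994), so γ^2 - 485 = 2√(57994); squaring, (γ^2 - 485)^2 = 4·57994, i.e. γ^4 - 970γ^2 + 235225 - 231976 = 0, i.e. γ^4 - 970γ^2 + 3249 = 0. So γ is a root of x^4 - 970x^2 + 3249. This polynomial is irreducible over Q: it has no rational root (each ±√214 ± √271 is irrational), and any factorization into two quadratics over Q would force √(57994) ∈ Q (pairing opposite roots) or √214, √271 ∈ Q (other pairings), all impossible. Hence [Q(γ):Q] = 4 = [Q(√214, √271):Q], so Q(γ) = Q(√214, √271).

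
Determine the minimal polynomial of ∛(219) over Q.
m_α(x) = x^3 - 219

α satisfies α^3 = 219, so x^3 - 219 annihilates α. By the rational root test, a rational root p/q (in lowest terms) of x^3 - 219 would satisfy p^3 = 219 q^3, forcing q = 1 and p^3 = 219; but 219 is not a perfect cube, contradiction. A monic cubic over Q with no rational root is irreducible (any nontrivial factorization would include a linear factor). Hence x^3 - 219 is the minimal polynomial of α, and in particular [Q(α):Q] = 3.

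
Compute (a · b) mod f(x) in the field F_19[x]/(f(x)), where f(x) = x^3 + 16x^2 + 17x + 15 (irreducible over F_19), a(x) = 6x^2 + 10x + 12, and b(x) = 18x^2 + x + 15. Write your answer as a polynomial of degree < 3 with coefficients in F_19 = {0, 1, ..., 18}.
a · b ≡ 10x^2 + 18x + 16 (mod f(x))

Multiply in F_19[x]: a(x)·b(x) = (6x^2 + 10x + 12)·(18x^2 + x + 15) = 13x^4 + 15x^3 + 12x^2 + 10x + 9. This has degree ≥ 3, so divide by f(x) over F_19: 13x^4 + 15x^3 + 12x^2 + 10x + 9 = (13x + 16)·(x^3 + 16x^2 + 17x + 15) + (10x^2 + 18x + 16). Hence a·b ≡ 10x^2 + 18x + 16 (mod f). (F_19[x]/(f) is a field with 19^3 = 6859 elements since f is irreducible of degree 3.)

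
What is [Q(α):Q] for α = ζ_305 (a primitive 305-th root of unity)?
[Q(α):Q] = 240

The minimal polynomial of ζ_305 over Q is the 305-th cyclotomic polynomial Φ_305(x), which is irreducible over Q and has degree φ(305) = 240. Hence [Q(α):Q] = φ(305) = 240.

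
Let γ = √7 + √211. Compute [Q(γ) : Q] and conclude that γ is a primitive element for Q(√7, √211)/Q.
[Q(γ) : Q] = 4 (equivalently, Q(γ) = Q(√7, √211))

Obviously Q(γ) ⊆ Q(√7, √211), and [Q(√7, √211):Q] = 4 (since 7, 211 are distinct squarefree integers > 1 with 1477 not a perfect square). To show equality we compute the minimal polynomial of γ. From γ = √7 + √211: γ^2 = 7 + 2√(1477) + 211 = 218 + 2√(1477), so γ^2 - 218 = 2√(1477); squaring, (γ^2 - 218)^2 = 4·1477, i.e. γ^4 - 436γ^2 + 47524 - 5908 = 0, i.e. γ^4 - 436γ^2 + 41616 = 0. So γ is a root of x^4 - 436x^2 + 41616. This polynomial is irreducible over Q: it has no rational root (each ±√7 ± √211 is irrational), and any factorization into two quadratics over Q would force √(1477) ∈ Q (pairing opposite roots) or √7, √211 ∈ Q (other pairings), all impossible. Hence [Q(γ):Q] = 4 = [Q(√7, √211):Q], so Q(γ) = Q(√7, √211).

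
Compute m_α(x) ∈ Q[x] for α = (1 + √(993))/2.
m_α(x) = x^2 - x - 248

From 2α - 1 = √(993), squaring gives (2α - 1)^2 = 993, i.e. 4α^2 - 4α + 1 = 993, so α^2 - α + (1 - 993)/4 = 0. Since 993 ≡ 1 (mod 4), (1 - 993)/4 = -248 ∈ Z. The polynomial x^2 - x - 248 has discriminant 1 - 4·(-248) = 993, which is not a perfect square in Q (d = 993 is squarefree and ≠ 1), so x^2 - x - 248 is irreducible over Q. It is the minimal polynomial of α.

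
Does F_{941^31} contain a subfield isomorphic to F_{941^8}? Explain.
No: F_{941^8} is not a subfield of F_{941^31}

F_{p^m} embeds in F_{p^n} iff m | n. Here 8 ∤ 31 (since 31 = 3·8 + 7 with remainder 7 ≠ 0), so F_{941^8} is not a subfield of F_{941^31}. Equivalently: if it were, the tower law would give 8 = [F_{941^8}:F_941] dividing [F_{941^31}:F_941] = 31, contradiction.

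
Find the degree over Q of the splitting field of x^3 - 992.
[K : Q] = 6

The roots of x^3 - 992 are ∛992, ω∛992, ω^2∛992 where ω = e^(2πi/3) is a primitive cube root of unity, so K = Q(∛992, ω). Now [Q(∛992):Q] = 3 (since 992 is not a perfect cube, x^3 - 992 is irreducible) and [Q(ω):Q] = 2. Both 2 and 3 divide [K:Q], and [K:Q] ≤ 3·2 = 6, so [K:Q] = 6. (Equivalently: Q(∛992) ⊂ R but ω ∉ R, so [K : Q(∛992)] = 2.)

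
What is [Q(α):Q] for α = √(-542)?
[Q(α):Q] = 2

[Q(α):Q] equals the degree of the minimal polynomial of α. Here α^2 = -542 and x^2 + 542 is irreducible (d = -542 is squarefree, ≠ 1, hence not a square), so deg(m_α) = 2. Thus [Q(α):Q] = 2.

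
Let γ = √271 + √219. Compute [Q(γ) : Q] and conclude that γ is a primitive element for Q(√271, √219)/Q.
[Q(γ) : Q] = 4 (equivalently, Q(γ) = Q(√271, √219))

Obviously Q(γ) ⊆ Q(√271, √219), and [Q(√271, √219):Q] = 4 (since 271, 219 are distinct squarefree integers > 1 with 59349 not a perfect square). To show equality we compute the minimal polynomial of γ. From γ = √271 + √219: γ^2 = 271 + 2√(59349) + 219 = 490 + 2√(59349), so γ^2 - 490 = 2√(59349); squaring, (γ^2 - 490)^2 = 4·59349, i.e. γ^4 - 980γ^2 + 240100 - 237396 = 0, i.e. γ^4 - 980γ^2 + 2704 = 0. So γ is a root of x^4 - 980x^2 + 2704. This polynomial is irreducible over Q: it has no rational root (each ±√271 ± √219 is irrational), and any factorization into two quadratics over Q would force √(59349) ∈ Q (pairing opposite roots) or √271, √219 ∈ Q (other pairings), all impossible. Hence [Q(γ):Q] = 4 = [Q(√271, √219):Q], so Q(γ) = Q(√271, √219).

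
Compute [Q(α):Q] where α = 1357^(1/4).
[Q(α):Q] = 4

α is a root of x^4 - 1357. By Eisenstein's criterion at the prime p = 23 (which divides the constant term 1357 but p^2 = 529 does not, since 1357 is squarefree), x^4 - 1357 is irreducible over Q. Hence [Q(α):Q] = 4.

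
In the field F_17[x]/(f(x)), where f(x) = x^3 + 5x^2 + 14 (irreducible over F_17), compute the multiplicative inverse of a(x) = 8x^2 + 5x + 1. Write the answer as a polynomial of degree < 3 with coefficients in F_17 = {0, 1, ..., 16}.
a(x)^(-1) ≡ 16x^2 + 2x + 1 (mod f(x))

Since f is irreducible over F_17, F_17[x]/(f) is a field and a(x) ≠ 0 has an inverse. Apply the extended Euclidean algorithm to f(x) and a(x) in F_17[x]: f(x) = (15x + 4)·a(x) + (16x + 10);  a(x) = (9x)·(16x + 10) + (1). The last nonzero remainder is the constant 1 = gcd(f, a) in F_17. Back-substituting through the division chain expresses 1 = s(x)·a(x) + t(x)·f(x) with s(x) ≡ 16x^2 + 2x + 1 (mod f), so a(x)^(-1) ≡ s(x) = 16x^2 + 2x + 1 (mod f). Check: (8x^2 + 5x + 1)·(16x^2 + 2x + 1) = 9x^4 + 11x^3 + 7x + 1 ≡ 1 (mod x^3 + 5x^2 + 14).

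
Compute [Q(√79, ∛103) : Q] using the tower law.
[Q(√79, ∛103) : Q] = 6

Let L = Q(√79, ∛103). Since Q(√79) ⊂ L and [Q(√79):Q] = 2, the tower law gives 2 | [L:Q]. Likewise Q(∛103) ⊂ L with [Q(∛103):Q] = 3 (because 103 is not a perfect cube), so 3 | [L:Q]. As gcd(2,3) = 1, [L:Q] is divisible by 6. Conversely L is generated over Q by √79 and ∛103, so [L:Q] ≤ 2·3 = 6. Therefore [Q(√79, ∛103) : Q] = 6.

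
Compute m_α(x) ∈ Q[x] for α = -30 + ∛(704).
m_α(x) = x^3 + 90x^2 + 2700x + 26296

Set β = α + 30 = ∛(704), so β^3 = 704. Then (α + 30)^3 - 704 = 0, i.e. α is a root of g(x) = (x + 30)^3 - 704 = x^3 + 90x^2 + 2700x + 26296. Since g(x) = h(x + 30) where h(x) = x^3 - 704, and h is irreducible over Q (because 704 is not a perfect cube, so h has no rational root, and a monic cubic with no rational root is irreducible), g is also irreducible (irreducibility is preserved under the substitution x → x + 30). Hence m_α(x) = x^3 + 90x^2 + 2700x + 26296.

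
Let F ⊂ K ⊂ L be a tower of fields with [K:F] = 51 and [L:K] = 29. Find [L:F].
[L:F] = 1479

The tower law says that for any tower of field extensions F ⊂ K ⊂ L with finite degrees, [L:F] = [L:K] · [K:F]. Here this gives [L:F] = 29 · 51 = 1479.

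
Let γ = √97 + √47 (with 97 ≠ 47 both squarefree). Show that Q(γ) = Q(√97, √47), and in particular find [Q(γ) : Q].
[Q(γ) : Q] = 4 (equivalently, Q(γ) = Q(√97, √47))

Obviously Q(γ) ⊆ Q(√97, √47), and [Q(√97, √47):Q] = 4 (since 97, 47 are distinct squarefree integers > 1 with 4559 not a perfect square). To show equality we compute the minimal polynomial of γ. From γ = √97 + √47: γ^2 = 97 + 2√(4559) + 47 = 144 + 2√(4559), so γ^2 - 144 = 2√(4559); squaring, (γ^2 - 144)^2 = 4·4559, i.e. γ^4 - 288γ^2 + 20736 - 18236 = 0, i.e. γ^4 - 288γ^2 + 2500 = 0. So γ is a root of x^4 - 288x^2 + 2500. This polynomial is irreducible over Q: it has no rational root (each ±√97 ± √47 is irrational), and any factorization into two quadratics over Q would force √(4559) ∈ Q (pairing opposite roots) or √97, √47 ∈ Q (other pairings), all impossible. Hence [Q(γ):Q] = 4 = [Q(√97, √47):Q], so Q(γ) = Q(√97, √47).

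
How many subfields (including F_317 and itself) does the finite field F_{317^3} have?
F_{317^3} has 2 subfields

The subfields of F_{p^n} are exactly the fields F_{p^d} for d | n (each is the fixed field of the unique index-d subgroup of Gal(F_{p^n}/F_p) ≅ Z/nZ). The divisors of n = 3 are {1, 3}, giving 2 subfields: F_{317^1}, F_{317^3}.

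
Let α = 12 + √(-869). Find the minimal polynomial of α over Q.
m_α(x) = x^2 - 24x + 1013

From α - 12 = √(-869), squaring gives (α - 12)^2 = -869, i.e. α^2 - 24α + 144 = -869, so α^2 - 24α + 1013 = 0. The discriminant of x^2 - 24x + 1013 is (-24)^2 - 4·(1013) = 576 - 4052 = -3476, and 4·(-869) is not a perfect square in Q since -869 is squarefree and ≠ 1. Hence x^2 - 24x + 1013 is irreducible over Q and is the minimal polynomial of α.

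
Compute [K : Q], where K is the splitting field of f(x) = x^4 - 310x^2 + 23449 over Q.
[K : Q] = 4

Solving the quadratic in x^2: x^2 = (310 ± √(310^2 - 4·23449))/2 = (310 ± √2304)/2 = (310 ± 48)/2, giving x^2 = 131 or x^2 = 179. So f(x) = (x^2 - 131)(x^2 - 179) and the roots of f are ±√131, ±√179. Hence the splitting field is K = Q(√131, √179). Since 131 and 179 are distinct squarefree integers > 1, their product 23449 is not a perfect square, so √179 ∉ Q(√131). By the tower law [K:Q] = [Q(√131,√179):Q(√131)] · [Q(√131):Q] = 2 · 2 = 4.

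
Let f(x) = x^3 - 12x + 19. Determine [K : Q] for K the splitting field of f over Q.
[K : Q] = 6

By the rational root test, any rational root of the monic integer polynomial f(x) = x^3 - 12x + 19 must be an integer dividing the constant term 19, i.e. one of ±{1, 19}. Evaluating: f(1) = 8, f(-1) = 30, f(19) = 6650, f(-19) = -6612; none is 0, so f has no rational root and is therefore irreducible over Q (a cubic with no linear factor over a field is irreducible). For an irreducible cubic, the Galois group is A_3 or S_3 according as the discriminant disc(f) = -4a^3 - 27b^2 = -4·(-12)^3 - 27·(19)^2 = -2835 is or is not a square in Q. Here disc(f) = -2835 is not a perfect square in Q, so the Galois group of f over Q is not contained in A_3 and must be all of S_3. The splitting field has degree |S_3| = 6 over Q, so [K : Q] = 6.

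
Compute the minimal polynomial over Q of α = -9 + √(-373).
m_α(x) = x^2 + 18x + 454

From α + 9 = √(-373), squaring gives (α + 9)^2 = -373, i.e. α^2 + 18α + 81 = -373, so α^2 + 18α + 454 = 0. The discriminant of x^2 + 18x + 454 is (18)^2 - 4·(454) = 324 - 1816 = -1492, and 4·(-373) is not a perfect square in Q since -373 is squarefree and ≠ 1. Hence x^2 + 18x + 454 is irreducible over Q and is the minimal polynomial of α.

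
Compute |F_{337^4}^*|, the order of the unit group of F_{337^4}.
|F_{337^4}^*| = 12897917760

F_{337^4} has 337^4 = 12897917761 elements; its multiplicative group consists of all nonzero elements, so |F_{337^4}^*| = 12897917761 - 1 = 12897917760. (It is cyclic since any finite subgroup of the multiplicative group of a field is cyclic.)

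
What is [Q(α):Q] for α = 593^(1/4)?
[Q(α):Q] = 4

α is a root of x^4 - 593. By Eisenstein's criterion at the prime p = 593 (which divides the constant term 593 but p^2 = 351649 does not, since 593 is squarefree), x^4 - 593 is irreducible over Q. Hence [Q(α):Q] = 4.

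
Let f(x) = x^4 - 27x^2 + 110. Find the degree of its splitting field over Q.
[K : Q] = 4

Solving the quadratic in x^2: x^2 = (27 ± √(27^2 - 4·110))/2 = (27 ± √289)/2 = (27 ± 17)/2, giving x^2 = 22 or x^2 = 5. So f(x) = (x^2 - 22)(x^2 - 5) and the roots of f are ±√22, ±√5. Hence the splitting field is K = Q(√22, √5). Since 22 and 5 are distinct squarefree integers > 1, their product 110 is not a perfect square, so √5 ∉ Q(√22). By the tower law [K:Q] = [Q(√22,√5):Q(√22)] · [Q(√22):Q] = 2 · 2 = 4.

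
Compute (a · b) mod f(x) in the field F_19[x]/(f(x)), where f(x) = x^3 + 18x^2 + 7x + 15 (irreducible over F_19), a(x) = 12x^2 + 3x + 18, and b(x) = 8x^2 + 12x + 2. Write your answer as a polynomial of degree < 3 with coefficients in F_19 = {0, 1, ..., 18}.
a · b ≡ 5x^2 + 12x + 9 (mod f(x))

Multiply in F_19[x]: a(x)·b(x) = (12x^2 + 3x + 18)·(8x^2 + 12x + 2) = x^4 + 16x^3 + 14x^2 + 13x + 17. This has degree ≥ 3, so divide by f(x) over F_19: x^4 + 16x^3 + 14x^2 + 13x + 17 = (x + 17)·(x^3 + 18x^2 + 7x + 15) + (5x^2 + 12x + 9). Hence a·b ≡ 5x^2 + 12x + 9 (mod f). (F_19[x]/(f) is a field with 19^3 = 6859 elements since f is irreducible of degree 3.)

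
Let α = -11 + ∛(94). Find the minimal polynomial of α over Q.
m_α(x) = x^3 + 33x^2 + 363x + 1237

Set β = α + 11 = ∛(94), so β^3 = 94. Then (α + 11)^3 - 94 = 0, i.e. α is a root of g(x) = (x + 11)^3 - 94 = x^3 + 33x^2 + 363x + 1237. Since g(x) = h(x + 11) where h(x) = x^3 - 94, and h is irreducible over Q (because 94 is not a perfect cube, so h has no rational root, and a monic cubic with no rational root is irreducible), g is also irreducible (irreducibility is preserved under the substitution x → x + 11). Hence m_α(x) = x^3 + 33x^2 + 363x + 1237.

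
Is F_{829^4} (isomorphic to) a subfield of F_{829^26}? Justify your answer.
No: F_{829^4} is not a subfield of F_{829^26}

F_{p^m} embeds in F_{p^n} iff m | n. Here 4 ∤ 26 (since 26 = 6·4 + 2 with remainder 2 ≠ 0), so F_{829^4} is not a subfield of F_{829^26}. Equivalently: if it were, the tower law would give 4 = [F_{829^4}:F_829] dividing [F_{829^26}:F_829] = 26, contradiction.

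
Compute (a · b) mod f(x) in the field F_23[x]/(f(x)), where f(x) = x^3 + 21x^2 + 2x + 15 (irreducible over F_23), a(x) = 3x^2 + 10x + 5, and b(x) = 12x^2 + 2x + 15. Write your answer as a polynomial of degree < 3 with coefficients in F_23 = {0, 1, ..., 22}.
a · b ≡ 12x^2 + 6x + 3 (mod f(x))

Multiply in F_23[x]: a(x)·b(x) = (3x^2 + 10x + 5)·(12x^2 + 2x + 15) = 13x^4 + 11x^3 + 10x^2 + 22x + 6. This has degree ≥ 3, so divide by f(x) over F_23: 13x^4 + 11x^3 + 10x^2 + 22x + 6 = (13x + 14)·(x^3 + 21x^2 + 2x + 15) + (12x^2 + 6x + 3). Hence a·b ≡ 12x^2 + 6x + 3 (mod f). (F_23[x]/(f) is a field with 23^3 = 12167 elements since f is irreducible of degree 3.)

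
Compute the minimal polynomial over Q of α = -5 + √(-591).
m_α(x) = x^2 + 10x + 616

From α + 5 = √(-591), squaring gives (α + 5)^2 = -591, i.e. α^2 + 10α + 25 = -591, so α^2 + 10α + 616 = 0. The discriminant of x^2 + 10x + 616 is (10)^2 - 4·(616) = 100 - 2464 = -2364, and 4·(-591) is not a perfect square in Q since -591 is squarefree and ≠ 1. Hence x^2 + 10x + 616 is irreducible over Q and is the minimal polynomial of α.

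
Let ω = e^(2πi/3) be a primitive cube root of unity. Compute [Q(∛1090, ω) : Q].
[Q(∛1090, ω) : Q] = 6

[Q(∛1090):Q] = 3 (min poly x^3 - 1090, irreducible since 1090 is not a perfect cube). [Q(ω):Q] = 2 (min poly x^2 + x + 1). Since Q(∛1090) ⊂ R and ω ∉ R, we have ω ∉ Q(∛1090), so x^2 + x + 1 remains irreducible over Q(∛1090) and [Q(∛1090, ω) : Q(∛1090)] = 2. By the tower law, [Q(∛1090, ω) : Q] = 3 · 2 = 6. (In fact Q(∛1090, ω) is the splitting field of x^3 - 1090 over Q.)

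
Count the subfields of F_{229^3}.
F_{229^3} has 2 subfields

The subfields of F_{p^n} are exactly the fields F_{p^d} for d | n (each is the fixed field of the unique index-d subgroup of Gal(F_{p^n}/F_p) ≅ Z/nZ). The divisors of n = 3 are {1, 3}, giving 2 subfields: F_{229^1}, F_{229^3}.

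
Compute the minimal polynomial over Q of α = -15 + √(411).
m_α(x) = x^2 + 30x - 186

From α + 15 = √(411), squaring gives (α + 15)^2 = 411, i.e. α^2 + 30α + 225 = 411, so α^2 + 30α - 186 = 0. The discriminant of x^2 + 30x - 186 is (30)^2 - 4·(-186) = 900 + 744 = 1644, and 4·(411) is not a perfect square in Q since 411 is squarefree and ≠ 1. Hence x^2 + 30x - 186 is irreducible over Q and is the minimal polynomial of α.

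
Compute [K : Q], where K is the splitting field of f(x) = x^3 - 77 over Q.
[K : Q] = 6

The roots of x^3 - 77 are ∛77, ω∛77, ω^2∛77 where ω = e^(2πi/3) is a primitive cube root of unity, so K = Q(∛77, ω). Now [Q(∛77):Q] = 3 (since 77 is not a perfect cube, x^3 - 77 is irreducible) and [Q(ω):Q] = 2. Both 2 and 3 divide [K:Q], and [K:Q] ≤ 3·2 = 6, so [K:Q] = 6. (Equivalently: Q(∛77) ⊂ R but ω ∉ R, so [K : Q(∛77)] = 2.)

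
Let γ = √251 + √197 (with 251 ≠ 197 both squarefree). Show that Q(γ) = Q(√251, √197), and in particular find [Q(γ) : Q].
[Q(γ) : Q] = 4 (equivalently, Q(γ) = Q(√251, √197))

Obviously Q(γ) ⊆ Q(√251, √197), and [Q(√251, √197):Q] = 4 (since 251, 197 are distinct squarefree integers > 1 with 49447 not a perfect square). To show equality we compute the minimal polynomial of γ. From γ = √251 + √197: γ^2 = 251 + 2√(49447) + 197 = 448 + 2√(49447), so γ^2 - 448 = 2√(49447); squaring, (γ^2 - 448)^2 = 4·49447, i.e. γ^4 - 896γ^2 + 200704 - 197788 = 0, i.e. γ^4 - 896γ^2 + 2916 = 0. So γ is a root of x^4 - 896x^2 + 2916. This polynomial is irreducible over Q: it has no rational root (each ±√251 ± √197 is irrational), and any factorization into two quadratics over Q would force √(49447) ∈ Q (pairing opposite roots) or √251, √197 ∈ Q (other pairings), all impossible. Hence [Q(γ):Q] = 4 = [Q(√251, √197):Q], so Q(γ) = Q(√251, √197).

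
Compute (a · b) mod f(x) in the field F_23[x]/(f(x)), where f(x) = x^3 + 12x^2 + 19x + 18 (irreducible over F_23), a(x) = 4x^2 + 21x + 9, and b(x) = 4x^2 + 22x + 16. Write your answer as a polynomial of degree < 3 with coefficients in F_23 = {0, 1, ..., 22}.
a · b ≡ 15x^2 + 5x + 21 (mod f(x))

Multiply in F_23[x]: a(x)·b(x) = (4x^2 + 21x + 9)·(4x^2 + 22x + 16) = 16x^4 + 11x^3 + 10x^2 + 5x + 6. This has degree ≥ 3, so divide by f(x) over F_23: 16x^4 + 11x^3 + 10x^2 + 5x + 6 = (16x + 3)·(x^3 + 12x^2 + 19x + 18) + (15x^2 + 5x + 21). Hence a·b ≡ 15x^2 + 5x + 21 (mod f). (F_23[x]/(f) is a field with 23^3 = 12167 elements since f is irreducible of degree 3.)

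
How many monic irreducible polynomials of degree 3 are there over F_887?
There are 232621072 monic irreducible polynomials of degree 3 over F_887

Each element of F_{887^3} that lies in no proper subfield is a root of exactly one monic irreducible of degree 3 over F_887, and each such polynomial has 3 distinct roots in F_{887^3}. By Möbius inversion the count is N_887(3) = (1/3) Σ_{d|3} μ(3/d) · 887^d = (1/3)(μ(3)·887^1 + μ(1)·887^3) = 697863216/3 = 232621072.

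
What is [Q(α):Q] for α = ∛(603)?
[Q(α):Q] = 3

The minimal polynomial of α is x^3 - 603, irreducible over Q since 603 is not a perfect cube (so x^3 - 603 has no rational root). Hence [Q(α):Q] = deg(m_α) = 3.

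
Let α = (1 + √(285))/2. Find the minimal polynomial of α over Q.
m_α(x) = x^2 - x - 71

From 2α - 1 = √(285), squaring gives (2α - 1)^2 = 285, i.e. 4α^2 - 4α + 1 = 285, so α^2 - α + (1 - 285)/4 = 0. Since 285 ≡ 1 (mod 4), (1 - 285)/4 = -71 ∈ Z. The polynomial x^2 - x - 71 has discriminant 1 - 4·(-71) = 285, which is not a perfect square in Q (d = 285 is squarefree and ≠ 1), so x^2 - x - 71 is irreducible over Q. It is the minimal polynomial of α.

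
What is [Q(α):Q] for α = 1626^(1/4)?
[Q(α):Q] = 4

α is a root of x^4 - 1626. By Eisenstein's criterion at the prime p = 2 (which divides the constant term 1626 but p^2 = 4 does not, since 1626 is squarefree), x^4 - 1626 is irreducible over Q. Hence [Q(α):Q] = 4.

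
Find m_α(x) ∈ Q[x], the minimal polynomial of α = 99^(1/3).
m_α(x) = x^3 - 99

α satisfies α^3 = 99, so x^3 - 99 annihilates α. By the rational root test, a rational root p/q (in lowest terms) of x^3 - 99 would satisfy p^3 = 99 q^3, forcing q = 1 and p^3 = 99; but 99 is not a perfect cube, contradiction. A monic cubic over Q with no rational root is irreducible (any nontrivial factorization would include a linear factor). Hence x^3 - 99 is the minimal polynomial of α, and in particular [Q(α):Q] = 3.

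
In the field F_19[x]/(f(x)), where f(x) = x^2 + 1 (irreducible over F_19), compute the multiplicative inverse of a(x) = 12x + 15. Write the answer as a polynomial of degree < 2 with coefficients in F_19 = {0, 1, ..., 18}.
a(x)^(-1) ≡ 8x + 9 (mod f(x))

Since f is irreducible over F_19, F_19[x]/(f) is a field and a(x) ≠ 0 has an inverse. Apply the extended Euclidean algorithm to f(x) and a(x) in F_19[x]: f(x) = (8x + 9)·a(x) + (18). The last nonzero remainder is the constant 18 = gcd(f, a) in F_19. Back-substituting through the division chain expresses 18 = s(x)·a(x) + t(x)·f(x) with s(x) ≡ 11x + 10 (mod f), so (11x + 10)·a(x) ≡ 18 (mod f). Multiplying by 18^(-1) ≡ 18 in F_19 gives a(x)^(-1) ≡ 18·(11x + 10) ≡ 8x + 9 (mod f). Check: (12x + 15)·(8x + 9) = x^2 + 2 ≡ 1 (mod x^2 + 1).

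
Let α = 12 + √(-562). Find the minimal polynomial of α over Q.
m_α(x) = x^2 - 24x + 706

From α - 12 = √(-562), squaring gives (α - 12)^2 = -562, i.e. α^2 - 24α + 144 = -562, so α^2 - 24α + 706 = 0. The discriminant of x^2 - 24x + 706 is (-24)^2 - 4·(706) = 576 - 2824 = -2248, and 4·(-562) is not a perfect square in Q since -562 is squarefree and ≠ 1. Hence x^2 - 24x + 706 is irreducible over Q and is the minimal polynomial of α.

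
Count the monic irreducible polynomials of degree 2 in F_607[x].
There are 183921 monic irreducible polynomials of degree 2 over F_607

Each element of F_{607^2} that lies in no proper subfield is a root of exactly one monic irreducible of degree 2 over F_607, and each such polynomial has 2 distinct roots in F_{607^2}. By Möbius inversion the count is N_607(2) = (1/2) Σ_{d|2} μ(2/d) · 607^d = (1/2)(μ(2)·607^1 + μ(1)·607^2) = 367842/2 = 183921.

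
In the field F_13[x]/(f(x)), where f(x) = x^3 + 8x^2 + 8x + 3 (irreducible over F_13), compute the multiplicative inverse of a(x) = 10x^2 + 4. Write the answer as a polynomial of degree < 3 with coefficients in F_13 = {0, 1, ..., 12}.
a(x)^(-1) ≡ 8x^2 + 4x + 2 (mod f(x))

Since f is irreducible over F_13, F_13[x]/(f) is a field and a(x) ≠ 0 has an inverse. Apply the extended Euclidean algorithm to f(x) and a(x) in F_13[x]: f(x) = (4x + 6)·a(x) + (5x + 5);  a(x) = (2x + 11)·(5x + 5) + (1). The last nonzero remainder is the constant 1 = gcd(f, a) in F_13. Back-substituting through the division chain expresses 1 = s(x)·a(x) + t(x)·f(x) with s(x) ≡ 8x^2 + 4x + 2 (mod f), so a(x)^(-1) ≡ s(x) = 8x^2 + 4x + 2 (mod f). Check: (10x^2 + 4)·(8x^2 + 4x + 2) = 2x^4 + x^3 + 3x + 8 ≡ 1 (mod x^3 + 8x^2 + 8x + 3).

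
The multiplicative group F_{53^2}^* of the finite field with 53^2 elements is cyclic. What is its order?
|F_{53^2}^*| = 2808

F_{53^2} has 53^2 = 2809 elements; its multiplicative group consists of all nonzero elements, so |F_{53^2}^*| = 2809 - 1 = 2808. (It is cyclic since any finite subgroup of the multiplicative group of a field is cyclic.)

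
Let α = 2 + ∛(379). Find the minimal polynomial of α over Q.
m_α(x) = x^3 - 6x^2 + 12x - 387

Set β = α - 2 = ∛(379), so β^3 = 379. Then (α - 2)^3 - 379 = 0, i.e. α is a root of g(x) = (x - 2)^3 - 379 = x^3 - 6x^2 + 12x - 387. Since g(x) = h(x - 2) where h(x) = x^3 - 379, and h is irreducible over Q (because 379 is not a perfect cube, so h has no rational root, and a monic cubic with no rational root is irreducible), g is also irreducible (irreducibility is preserved under the substitution x → x - 2). Hence m_α(x) = x^3 - 6x^2 + 12x - 387.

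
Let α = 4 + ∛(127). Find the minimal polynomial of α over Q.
m_α(x) = x^3 - 12x^2 + 48x - 191

Set β = α - 4 = ∛(127), so β^3 = 127. Then (α - 4)^3 - 127 = 0, i.e. α is a root of g(x) = (x - 4)^3 - 127 = x^3 - 12x^2 + 48x - 191. Since g(x) = h(x - 4) where h(x) = x^3 - 127, and h is irreducible over Q (because 127 is not a perfect cube, so h has no rational root, and a monic cubic with no rational root is irreducible), g is also irreducible (irreducibility is preserved under the substitution x → x - 4). Hence m_α(x) = x^3 - 12x^2 + 48x - 191.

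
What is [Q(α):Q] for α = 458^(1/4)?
[Q(α):Q] = 4

α is a root of x^4 - 458. By Eisenstein's criterion at the prime p = 2 (which divides the constant term 458 but p^2 = 4 does not, since 458 is squarefree), x^4 - 458 is irreducible over Q. Hence [Q(α):Q] = 4.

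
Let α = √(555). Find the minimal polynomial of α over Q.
m_α(x) = x^2 - 555

α satisfies α^2 - 555 = 0, so x^2 - 555 annihilates α. Since d = 555 is squarefree and ≠ 1, it is not a perfect square in Q, so x^2 - 555 has no rational root and is therefore irreducible over Q (a degree-2 polynomial over a field is irreducible iff it has no root). Hence m_α(x) = x^2 - 555.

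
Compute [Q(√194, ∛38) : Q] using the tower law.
[Q(√194, ∛38) : Q] = 6

Let L = Q(√194, ∛38). Since Q(√194) ⊂ L and [Q(√194):Q] = 2, the tower law gives 2 | [L:Q]. Likewise Q(∛38) ⊂ L with [Q(∛38):Q] = 3 (because 38 is not a perfect cube), so 3 | [L:Q]. As gcd(2,3) = 1, [L:Q] is divisible by 6. Conversely L is generated over Q by √194 and ∛38, so [L:Q] ≤ 2·3 = 6. Therefore [Q(√194, ∛38) : Q] = 6.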